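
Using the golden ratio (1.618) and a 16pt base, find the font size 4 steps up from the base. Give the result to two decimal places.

109.66pt

16.0 × 1.618⁴ = 16.0 × 6.85353 ≈ 109.66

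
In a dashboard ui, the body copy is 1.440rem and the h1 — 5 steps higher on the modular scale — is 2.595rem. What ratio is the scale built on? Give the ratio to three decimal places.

1.125

r⁵ = 2.595 / 1.440, so r = (2.595/1.440)^(1/5).
r = 1.8021^(1/5) ≈ 1.1250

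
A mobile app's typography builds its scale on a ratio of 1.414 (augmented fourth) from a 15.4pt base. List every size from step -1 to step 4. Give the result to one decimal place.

10.9pt, 15.4pt, 21.8pt, 30.8pt, 43.5pt, 61.6pt

Step -1: 15.4 ÷ 1.414 = 10.9
Step 0: 15.4pt
Step 1: 15.4 × 1.414 = 21.8
Step 2: 15.4 × 1.414² = 30.8
Step 3: 15.4 × 1.414³ = 43.5
Step 4: 15.4 × 1.414⁴ = 61.6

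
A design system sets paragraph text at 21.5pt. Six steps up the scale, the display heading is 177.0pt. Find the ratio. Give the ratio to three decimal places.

1.421

r⁶ = 177.0 / 21.5, so r = (177.0/21.5)^(1/6).
r = 8.2326^(1/6) ≈ 1.4210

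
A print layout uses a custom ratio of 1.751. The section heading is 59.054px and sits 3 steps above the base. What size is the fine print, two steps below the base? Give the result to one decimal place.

3.6px

59.054 ÷ 1.751⁵ = 59.054 ÷ 16.46003 ≈ 3.588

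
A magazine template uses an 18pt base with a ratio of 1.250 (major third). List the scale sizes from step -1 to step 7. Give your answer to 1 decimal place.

Step -1: 18.0 ÷ 1.250 = 14.4
Step 0: 18pt
Step 1: 18.0 × 1.250 = 22.5
Step 2: 18.0 × 1.250² = 28.1
Step 3: 18.0 × 1.250³ = 35.2
Step 4: 18.0 × 1.250⁴ = 43.9
Step 5: 18.0 × 1.250⁵ = 54.9
Step 6: 18.0 × 1.250⁶ = 68.7
Step 7: 18.0 × 1.250⁷ = 85.8

14.4pt, 18.0pt, 22.5pt, 28.1pt, 35.2pt, 43.9pt, 54.9pt, 68.7pt, 85.8pt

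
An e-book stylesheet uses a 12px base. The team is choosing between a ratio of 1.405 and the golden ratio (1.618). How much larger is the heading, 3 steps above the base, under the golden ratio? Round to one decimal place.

At 1.405: 12.0 × 1.405³ = 33.282px
Golden ratio: 12.0 × 1.618³ = 50.830px
Difference: 50.830 − 33.282 = 17.548px

17.5px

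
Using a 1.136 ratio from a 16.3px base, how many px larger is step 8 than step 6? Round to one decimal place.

Step 6: 16.3 × 1.136⁶ = 35.031px
Step 8: 16.3 × 1.136⁸ = 45.208px
Difference: 45.208 − 35.031 = 10.177px

10.2px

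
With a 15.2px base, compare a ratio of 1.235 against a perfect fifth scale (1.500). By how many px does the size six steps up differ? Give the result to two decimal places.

119.21px

At 1.235: 15.2 × 1.235⁶ = 53.9319px
Perfect fifth: 15.2 × 1.500⁶ = 173.1375px
Difference: 173.1375 − 53.9319 = 119.2056px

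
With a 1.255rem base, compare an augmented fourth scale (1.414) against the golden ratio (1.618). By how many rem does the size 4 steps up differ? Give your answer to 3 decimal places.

3.584rem

Augmented fourth: 1.255 × 1.414⁴ = 5.01697rem
Golden ratio: 1.255 × 1.618⁴ = 8.60118rem
Difference: 8.60118 − 5.01697 = 3.58421rem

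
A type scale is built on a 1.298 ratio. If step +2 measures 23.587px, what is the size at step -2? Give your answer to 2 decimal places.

23.587 ÷ 1.298⁴ = 23.587 ÷ 2.83856 ≈ 8.309

8.31px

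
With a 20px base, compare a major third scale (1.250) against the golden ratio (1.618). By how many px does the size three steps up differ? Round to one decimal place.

45.7px

Major third: 20.0 × 1.250³ = 39.062px
Golden ratio: 20.0 × 1.618³ = 84.716px
Difference: 84.716 − 39.062 = 45.654px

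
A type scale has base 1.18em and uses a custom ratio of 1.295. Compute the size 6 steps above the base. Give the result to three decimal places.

5.565em

1.18 × 1.295⁶ = 1.18 × 4.71649 ≈ 5.565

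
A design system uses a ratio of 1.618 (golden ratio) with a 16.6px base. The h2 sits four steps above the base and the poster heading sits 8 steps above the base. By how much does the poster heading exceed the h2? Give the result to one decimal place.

665.9px

Step 4: 16.6 × 1.618⁴ = 113.769px
Step 8: 16.6 × 1.618⁸ = 779.716px
Difference: 779.716 − 113.769 = 665.947px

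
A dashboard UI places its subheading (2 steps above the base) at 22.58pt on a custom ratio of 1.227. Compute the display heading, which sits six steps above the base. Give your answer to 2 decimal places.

22.58 × 1.227⁴ = 22.58 × 2.26662 ≈ 51.180

51.18pt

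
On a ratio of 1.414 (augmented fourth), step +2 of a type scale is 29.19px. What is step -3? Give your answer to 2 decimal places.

5.16px

29.19 ÷ 1.414⁵ = 29.19 ÷ 5.65258 ≈ 5.164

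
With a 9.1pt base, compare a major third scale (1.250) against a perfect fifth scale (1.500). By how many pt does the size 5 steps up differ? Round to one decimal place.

Major third: 9.1 × 1.250⁵ = 27.771pt
Perfect fifth: 9.1 × 1.500⁵ = 69.103pt
Difference: 69.103 − 27.771 = 41.332pt

41.3pt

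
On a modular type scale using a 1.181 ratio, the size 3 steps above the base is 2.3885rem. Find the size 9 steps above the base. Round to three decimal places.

6.481rem

The gap is 9 − (3) = 6 steps, so the factor is 1.181^6.
2.3885 × 1.181⁶ = 2.3885 × 2.71331 ≈ 6.481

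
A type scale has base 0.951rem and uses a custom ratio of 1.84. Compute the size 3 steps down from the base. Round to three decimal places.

0.153rem

Every step multiplies by the scale ratio.
0.951 ÷ 1.84³ = 0.951 ÷ 6.22950 ≈ 0.153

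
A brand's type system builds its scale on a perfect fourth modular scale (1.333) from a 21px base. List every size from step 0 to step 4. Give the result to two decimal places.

21.00px, 27.99px, 37.31px, 49.74px, 66.30px

Step 0: 21px
Step 1: 21.0 × 1.333 = 27.99
Step 2: 21.0 × 1.333² = 37.31
Step 3: 21.0 × 1.333³ = 49.74
Step 4: 21.0 × 1.333⁴ = 66.30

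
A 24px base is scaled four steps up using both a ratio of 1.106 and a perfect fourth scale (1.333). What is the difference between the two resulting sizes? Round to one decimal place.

At 1.106: 24.0 × 1.106⁴ = 35.911px
Perfect fourth: 24.0 × 1.333⁴ = 75.776px
Difference: 75.776 − 35.911 = 39.865px

39.9px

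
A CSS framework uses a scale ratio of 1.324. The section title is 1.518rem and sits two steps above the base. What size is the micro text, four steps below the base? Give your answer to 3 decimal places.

Moving from step +2 to step -4 is 6 steps down, so divide by r⁶.
1.518 ÷ 1.324⁶ = 1.518 ÷ 5.38676 ≈ 0.282

0.282rem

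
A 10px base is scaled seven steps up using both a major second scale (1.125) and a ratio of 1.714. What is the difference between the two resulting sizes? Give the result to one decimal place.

411.8px

Major second: 10.0 × 1.125⁷ = 22.807px
At 1.714: 10.0 × 1.714⁷ = 434.586px
Difference: 434.586 − 22.807 = 411.779px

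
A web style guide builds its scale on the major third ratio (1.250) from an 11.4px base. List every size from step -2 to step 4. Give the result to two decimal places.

7.30px, 9.12px, 11.40px, 14.25px, 17.81px, 22.27px, 27.83px

Step -2: 11.4 ÷ 1.250² = 7.30
Step -1: 11.4 ÷ 1.250 = 9.12
Step 0: 11.4px
Step 1: 11.4 × 1.250 = 14.25
Step 2: 11.4 × 1.250² = 17.81
Step 3: 11.4 × 1.250³ = 22.27
Step 4: 11.4 × 1.250⁴ = 27.83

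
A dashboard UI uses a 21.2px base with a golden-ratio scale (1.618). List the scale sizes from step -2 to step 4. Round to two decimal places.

Step -2: 21.2 ÷ 1.618² = 8.10
Step -1: 21.2 ÷ 1.618 = 13.10
Step 0: 21.2px
Step 1: 21.2 × 1.618 = 34.30
Step 2: 21.2 × 1.618² = 55.50
Step 3: 21.2 × 1.618³ = 89.80
Step 4: 21.2 × 1.618⁴ = 145.29

8.10px, 13.10px, 21.20px, 34.30px, 55.50px, 89.80px, 145.29px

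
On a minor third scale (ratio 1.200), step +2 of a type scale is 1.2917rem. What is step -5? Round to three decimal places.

0.360rem

Moving from step +2 to step -5 is 7 steps down, so divide by r⁷.
1.2917 ÷ 1.200⁷ = 1.2917 ÷ 3.58318 ≈ 0.360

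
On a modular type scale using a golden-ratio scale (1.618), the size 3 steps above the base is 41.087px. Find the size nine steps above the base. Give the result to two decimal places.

Moving from step +3 to step +9 is 6 steps up, so multiply by r⁶.
41.087 × 1.618⁶ = 41.087 × 17.94201 ≈ 737.183

737.18px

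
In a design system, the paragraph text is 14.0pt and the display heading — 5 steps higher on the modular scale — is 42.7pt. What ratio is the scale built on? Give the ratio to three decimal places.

1.250

The ratio satisfies 14.0 × r⁵ = 42.7, so r = (42.7 / 14.0)^(1/5).
r = 3.0500^(1/5) ≈ 1.2499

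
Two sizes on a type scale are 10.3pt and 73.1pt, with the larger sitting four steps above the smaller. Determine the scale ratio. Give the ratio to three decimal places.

The ratio satisfies 10.3 × r⁴ = 73.1, so r = (73.1 / 10.3)^(1/4).
r = 7.0971^(1/4) ≈ 1.6322

1.632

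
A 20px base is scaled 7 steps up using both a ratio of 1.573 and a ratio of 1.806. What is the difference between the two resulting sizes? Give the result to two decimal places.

At 1.573: 20.0 × 1.573⁷ = 476.5748px
At 1.806: 20.0 × 1.806⁷ = 1253.2976px
Difference: 1253.2976 − 476.5748 = 776.7228px

776.72px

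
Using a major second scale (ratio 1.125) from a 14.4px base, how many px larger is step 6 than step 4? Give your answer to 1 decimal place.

6.1px

Step 4: 14.4 × 1.125⁴ = 23.066px
Step 6: 14.4 × 1.125⁶ = 29.193px
Difference: 29.193 − 23.066 = 6.127px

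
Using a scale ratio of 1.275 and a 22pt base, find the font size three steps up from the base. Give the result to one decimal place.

Each step on a modular scale multiplies by the ratio, so the size n steps from the base is base × ratioⁿ.
22.0 × 1.275³ = 22.0 × 2.07267 ≈ 45.60

45.6pt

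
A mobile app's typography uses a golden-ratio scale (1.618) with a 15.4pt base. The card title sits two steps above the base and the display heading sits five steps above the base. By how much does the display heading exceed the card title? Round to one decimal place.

130.5pt

Step 2: 15.4 × 1.618² = 40.316pt
Step 5: 15.4 × 1.618⁵ = 170.771pt
Difference: 170.771 − 40.316 = 130.455pt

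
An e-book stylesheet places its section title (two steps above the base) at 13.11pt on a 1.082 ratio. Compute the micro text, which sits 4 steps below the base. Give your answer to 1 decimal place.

8.2pt

13.11 ÷ 1.082⁶ = 13.11 ÷ 1.60459 ≈ 8.170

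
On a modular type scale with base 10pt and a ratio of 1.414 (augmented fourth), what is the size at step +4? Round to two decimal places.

10.0 × 1.414⁴ = 10.0 × 3.99758 ≈ 39.98

39.98pt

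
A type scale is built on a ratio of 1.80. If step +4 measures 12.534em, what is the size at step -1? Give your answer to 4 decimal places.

0.6633em

Moving from step +4 to step -1 is 5 steps down, so divide by r⁵.
12.534 ÷ 1.80⁵ = 12.534 ÷ 18.89568 ≈ 0.6633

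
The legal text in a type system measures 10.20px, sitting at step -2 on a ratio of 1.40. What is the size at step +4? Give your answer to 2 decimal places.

76.80px

10.20 × 1.40⁶ = 10.20 × 7.52954 ≈ 76.801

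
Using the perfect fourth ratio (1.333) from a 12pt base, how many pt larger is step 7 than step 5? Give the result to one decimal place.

39.2pt

Step 5: 12.0 × 1.333⁵ = 50.505pt
Step 7: 12.0 × 1.333⁷ = 89.741pt
Difference: 89.741 − 50.505 = 39.236pt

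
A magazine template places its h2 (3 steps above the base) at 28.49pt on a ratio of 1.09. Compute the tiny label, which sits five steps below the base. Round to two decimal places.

14.30pt

Moving from step +3 to step -5 is 8 steps down, so divide by r⁸.
28.49 ÷ 1.09⁸ = 28.49 ÷ 1.99256 ≈ 14.298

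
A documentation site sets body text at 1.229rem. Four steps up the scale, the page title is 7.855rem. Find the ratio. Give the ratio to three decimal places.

r⁴ = 7.855 / 1.229, so r = (7.855/1.229)^(1/4).
r = 6.3914^(1/4) ≈ 1.5900

1.590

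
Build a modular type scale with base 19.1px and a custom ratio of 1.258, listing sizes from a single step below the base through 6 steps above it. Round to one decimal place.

Step -1: 19.1 ÷ 1.258 = 15.2
Step 0: 19.1px
Step 1: 19.1 × 1.258 = 24.0
Step 2: 19.1 × 1.258² = 30.2
Step 3: 19.1 × 1.258³ = 38.0
Step 4: 19.1 × 1.258⁴ = 47.8
Step 5: 19.1 × 1.258⁵ = 60.2
Step 6: 19.1 × 1.258⁶ = 75.7

15.2px, 19.1px, 24.0px, 30.2px, 38.0px, 47.8px, 60.2px, 75.7px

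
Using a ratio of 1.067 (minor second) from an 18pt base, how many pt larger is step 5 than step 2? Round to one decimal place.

Step 2: 18.0 × 1.067² = 20.493pt
Step 5: 18.0 × 1.067⁵ = 24.894pt
Difference: 24.894 − 20.493 = 4.401pt

4.4pt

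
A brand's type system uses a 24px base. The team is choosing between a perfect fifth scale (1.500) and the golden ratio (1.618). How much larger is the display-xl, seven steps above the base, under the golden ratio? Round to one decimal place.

286.7px

Perfect fifth: 24.0 × 1.500⁷ = 410.062px
Golden ratio: 24.0 × 1.618⁷ = 696.724px
Difference: 696.724 − 410.062 = 286.662px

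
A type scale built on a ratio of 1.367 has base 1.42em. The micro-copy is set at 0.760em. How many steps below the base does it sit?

2

1.367ⁿ = 1.42 / 0.760 = 1.8684
n = ln(1.8684) / ln(1.367) = 0.6251 / 0.3126 ≈ 2.00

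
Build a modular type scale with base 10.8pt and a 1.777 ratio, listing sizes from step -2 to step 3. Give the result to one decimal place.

Step -2: 10.8 ÷ 1.777² = 3.4
Step -1: 10.8 ÷ 1.777 = 6.1
Step 0: 10.8pt
Step 1: 10.8 × 1.777 = 19.2
Step 2: 10.8 × 1.777² = 34.1
Step 3: 10.8 × 1.777³ = 60.6

3.4pt, 6.1pt, 10.8pt, 19.2pt, 34.1pt, 60.6pt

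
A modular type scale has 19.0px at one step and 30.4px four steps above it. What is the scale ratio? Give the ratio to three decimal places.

1.125

The ratio satisfies 19.0 × r⁴ = 30.4, so r = (30.4 / 19.0)^(1/4).
r = 1.6000^(1/4) ≈ 1.1247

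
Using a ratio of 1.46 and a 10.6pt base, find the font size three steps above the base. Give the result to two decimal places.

Every step multiplies by the scale ratio.
10.6 × 1.46³ = 10.6 × 3.11214 ≈ 32.99

32.99pt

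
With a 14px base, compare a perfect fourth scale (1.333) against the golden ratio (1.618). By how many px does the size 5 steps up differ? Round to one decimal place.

96.3px

Perfect fourth: 14.0 × 1.333⁵ = 58.922px
Golden ratio: 14.0 × 1.618⁵ = 155.246px
Difference: 155.246 − 58.922 = 96.324px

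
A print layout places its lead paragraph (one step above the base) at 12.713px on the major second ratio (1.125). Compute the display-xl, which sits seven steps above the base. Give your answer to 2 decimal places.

25.77px

12.713 × 1.125⁶ = 12.713 × 2.02729 ≈ 25.773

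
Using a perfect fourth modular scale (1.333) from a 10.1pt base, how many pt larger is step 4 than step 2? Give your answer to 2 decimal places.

Step 2: 10.1 × 1.333² = 17.9466pt
Step 4: 10.1 × 1.333⁴ = 31.8891pt
Difference: 31.8891 − 17.9466 = 13.9425pt

13.94pt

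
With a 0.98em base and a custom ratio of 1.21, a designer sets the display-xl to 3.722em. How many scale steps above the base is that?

1.21ⁿ = 3.722 / 0.98 = 3.7980
n = ln(3.7980) / ln(1.21) = 1.3345 / 0.1906 ≈ 7.00

7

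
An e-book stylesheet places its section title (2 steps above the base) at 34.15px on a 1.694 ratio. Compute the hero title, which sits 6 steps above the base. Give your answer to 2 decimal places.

The gap is 6 − (2) = 4 steps, so the factor is 1.694^4.
34.15 × 1.694⁴ = 34.15 × 8.23481 ≈ 281.219

281.22px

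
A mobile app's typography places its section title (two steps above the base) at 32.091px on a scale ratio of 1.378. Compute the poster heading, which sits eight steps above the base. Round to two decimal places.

32.091 × 1.378⁶ = 32.091 × 6.84692 ≈ 219.725

219.72px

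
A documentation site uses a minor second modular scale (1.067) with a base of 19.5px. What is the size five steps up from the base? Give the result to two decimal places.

19.5 × 1.067⁵ = 19.5 × 1.38300 ≈ 26.97

26.97px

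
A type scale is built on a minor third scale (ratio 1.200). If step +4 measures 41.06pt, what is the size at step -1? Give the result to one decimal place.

16.5pt

Moving from step +4 to step -1 is 5 steps down, so divide by r⁵.
41.06 ÷ 1.200⁵ = 41.06 ÷ 2.48832 ≈ 16.501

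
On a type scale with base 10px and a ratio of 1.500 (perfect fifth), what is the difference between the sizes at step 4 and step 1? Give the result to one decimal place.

35.6px

Step 1: 10.0 × 1.500 = 15.000px
Step 4: 10.0 × 1.500⁴ = 50.625px
Difference: 50.625 − 15.000 = 35.625px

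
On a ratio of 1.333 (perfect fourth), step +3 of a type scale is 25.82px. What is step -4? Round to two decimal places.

25.82 ÷ 1.333⁷ = 25.82 ÷ 7.47844 ≈ 3.453

3.45px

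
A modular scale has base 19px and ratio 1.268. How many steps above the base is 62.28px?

5

1.268ⁿ = 62.28 / 19 = 3.2779
n = ln(3.2779) / ln(1.268) = 1.1872 / 0.2374 ≈ 5.00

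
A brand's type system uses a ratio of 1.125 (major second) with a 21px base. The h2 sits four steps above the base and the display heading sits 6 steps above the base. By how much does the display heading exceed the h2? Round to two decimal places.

8.94px

Step 4: 21.0 × 1.125⁴ = 33.6379px
Step 6: 21.0 × 1.125⁶ = 42.5730px
Difference: 42.5730 − 33.6379 = 8.9351px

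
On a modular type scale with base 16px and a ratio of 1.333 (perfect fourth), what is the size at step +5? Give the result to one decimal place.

67.3px

16.0 × 1.333⁵ = 16.0 × 4.20873 ≈ 67.34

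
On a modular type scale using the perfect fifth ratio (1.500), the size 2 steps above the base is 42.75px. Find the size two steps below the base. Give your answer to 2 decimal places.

8.44px

Moving from step +2 to step -2 is 4 steps down, so divide by r⁴.
42.75 ÷ 1.500⁴ = 42.75 ÷ 5.06250 ≈ 8.444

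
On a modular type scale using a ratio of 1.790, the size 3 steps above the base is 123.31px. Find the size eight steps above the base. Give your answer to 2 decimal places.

123.31 × 1.790⁵ = 123.31 × 18.37660 ≈ 2266.019

2266.02px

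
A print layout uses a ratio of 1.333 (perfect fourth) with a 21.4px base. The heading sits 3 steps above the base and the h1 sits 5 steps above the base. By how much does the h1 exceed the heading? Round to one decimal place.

Step 3: 21.4 × 1.333³ = 50.688px
Step 5: 21.4 × 1.333⁵ = 90.067px
Difference: 90.067 − 50.688 = 39.379px

39.4px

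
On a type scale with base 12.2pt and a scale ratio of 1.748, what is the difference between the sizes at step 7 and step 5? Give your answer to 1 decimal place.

Step 5: 12.2 × 1.748⁵ = 199.098pt
Step 7: 12.2 × 1.748⁷ = 608.345pt
Difference: 608.345 − 199.098 = 409.247pt

409.2pt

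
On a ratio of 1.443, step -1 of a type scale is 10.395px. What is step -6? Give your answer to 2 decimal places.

Moving from step -1 to step -6 is 5 steps down, so divide by r⁵.
10.395 ÷ 1.443⁵ = 10.395 ÷ 6.25650 ≈ 1.661

1.66px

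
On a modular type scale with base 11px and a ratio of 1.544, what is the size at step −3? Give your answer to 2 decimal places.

Each step on a modular scale multiplies by the ratio, so the size n steps from the base is base × ratioⁿ.
11.0 ÷ 1.544³ = 11.0 ÷ 3.68080 ≈ 2.99

2.99px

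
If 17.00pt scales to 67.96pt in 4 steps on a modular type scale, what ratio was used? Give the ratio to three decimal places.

r⁴ = 67.96 / 17.00, so r = (67.96/17.00)^(1/4).
r = 3.9976^(1/4) ≈ 1.4140

1.414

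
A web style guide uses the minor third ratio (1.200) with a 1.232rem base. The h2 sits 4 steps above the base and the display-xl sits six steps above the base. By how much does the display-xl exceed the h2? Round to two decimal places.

Step 4: 1.232 × 1.200⁴ = 2.5547rem
Step 6: 1.232 × 1.200⁶ = 3.6787rem
Difference: 3.6787 − 2.5547 = 1.1240rem

1.12rem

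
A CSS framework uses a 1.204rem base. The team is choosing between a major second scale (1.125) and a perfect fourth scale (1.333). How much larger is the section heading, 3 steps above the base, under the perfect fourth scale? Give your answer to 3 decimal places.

1.137rem

Major second: 1.204 × 1.125³ = 1.71429rem
Perfect fourth: 1.204 × 1.333³ = 2.85179rem
Difference: 2.85179 − 1.71429 = 1.13750rem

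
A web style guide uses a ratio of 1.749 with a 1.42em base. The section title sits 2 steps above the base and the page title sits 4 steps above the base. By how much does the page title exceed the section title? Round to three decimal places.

Step 2: 1.42 × 1.749² = 4.34378em
Step 4: 1.42 × 1.749⁴ = 13.28763em
Difference: 13.28763 − 4.34378 = 8.94385em

8.944em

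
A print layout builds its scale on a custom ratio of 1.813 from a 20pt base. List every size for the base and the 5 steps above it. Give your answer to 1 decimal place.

20.0pt, 36.3pt, 65.7pt, 119.2pt, 216.1pt, 391.8pt

Step 0: 20pt
Step 1: 20.0 × 1.813 = 36.3
Step 2: 20.0 × 1.813² = 65.7
Step 3: 20.0 × 1.813³ = 119.2
Step 4: 20.0 × 1.813⁴ = 216.1
Step 5: 20.0 × 1.813⁵ = 391.8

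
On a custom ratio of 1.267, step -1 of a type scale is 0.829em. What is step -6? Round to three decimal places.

0.254em

Moving from step -1 to step -6 is 5 steps down, so divide by r⁵.
0.829 ÷ 1.267⁵ = 0.829 ÷ 3.26500 ≈ 0.254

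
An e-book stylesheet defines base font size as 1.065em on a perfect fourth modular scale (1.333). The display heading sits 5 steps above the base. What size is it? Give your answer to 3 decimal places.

4.482em

1.065 × 1.333⁵ = 1.065 × 4.20873 ≈ 4.482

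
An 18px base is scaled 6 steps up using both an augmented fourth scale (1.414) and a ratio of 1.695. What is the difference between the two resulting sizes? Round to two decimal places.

Augmented fourth: 18.0 × 1.414⁶ = 143.8696px
At 1.695: 18.0 × 1.695⁶ = 426.8652px
Difference: 426.8652 − 143.8696 = 282.9956px

283.00px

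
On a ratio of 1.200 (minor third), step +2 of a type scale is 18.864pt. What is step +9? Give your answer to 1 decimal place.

18.864 × 1.200⁷ = 18.864 × 3.58318 ≈ 67.593

67.6pt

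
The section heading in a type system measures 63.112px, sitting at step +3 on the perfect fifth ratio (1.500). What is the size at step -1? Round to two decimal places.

63.112 ÷ 1.500⁴ = 63.112 ÷ 5.06250 ≈ 12.467

12.47px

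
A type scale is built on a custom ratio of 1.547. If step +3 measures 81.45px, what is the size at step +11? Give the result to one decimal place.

The gap is 11 − (3) = 8 steps, so the factor is 1.547^8.
81.45 × 1.547⁸ = 81.45 × 32.80368 ≈ 2671.859

2671.9px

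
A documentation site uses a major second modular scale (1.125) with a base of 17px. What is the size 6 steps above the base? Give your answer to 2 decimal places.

34.46px

A modular type scale is a geometric sequence: sizeₙ = base × rⁿ.
17.0 × 1.125⁶ = 17.0 × 2.02729 ≈ 34.46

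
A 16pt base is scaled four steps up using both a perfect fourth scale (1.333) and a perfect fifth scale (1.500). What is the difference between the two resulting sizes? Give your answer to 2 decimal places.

Perfect fourth: 16.0 × 1.333⁴ = 50.5174pt
Perfect fifth: 16.0 × 1.500⁴ = 81.0000pt
Difference: 81.0000 − 50.5174 = 30.4826pt

30.48pt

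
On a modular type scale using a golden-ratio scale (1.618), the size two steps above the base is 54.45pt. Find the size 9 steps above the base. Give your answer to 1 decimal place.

54.45 × 1.618⁷ = 54.45 × 29.03017 ≈ 1580.693

1580.7pt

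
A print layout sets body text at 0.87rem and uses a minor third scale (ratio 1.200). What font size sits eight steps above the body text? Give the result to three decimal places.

Every step multiplies by the scale ratio.
0.87 × 1.200⁸ = 0.87 × 4.29982 ≈ 3.741

3.741rem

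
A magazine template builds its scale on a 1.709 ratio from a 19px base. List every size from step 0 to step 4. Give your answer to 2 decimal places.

Step 0: 19px
Step 1: 19.0 × 1.709 = 32.47
Step 2: 19.0 × 1.709² = 55.49
Step 3: 19.0 × 1.709³ = 94.84
Step 4: 19.0 × 1.709⁴ = 162.08

19.00px, 32.47px, 55.49px, 94.84px, 162.08px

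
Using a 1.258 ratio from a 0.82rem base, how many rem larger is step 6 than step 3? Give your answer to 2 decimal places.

Step 3: 0.82 × 1.258³ = 1.6325rem
Step 6: 0.82 × 1.258⁶ = 3.2501rem
Difference: 3.2501 − 1.6325 = 1.6176rem

1.62rem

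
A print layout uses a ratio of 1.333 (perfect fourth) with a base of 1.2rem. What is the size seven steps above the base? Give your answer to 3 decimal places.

1.2 × 1.333⁷ = 1.2 × 7.47844 ≈ 8.974

8.974rem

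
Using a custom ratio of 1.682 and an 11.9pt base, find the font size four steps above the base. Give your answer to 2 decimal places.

95.25pt

Each step on a modular scale multiplies by the ratio, so the size n steps from the base is base × ratioⁿ.
11.9 × 1.682⁴ = 11.9 × 8.00394 ≈ 95.25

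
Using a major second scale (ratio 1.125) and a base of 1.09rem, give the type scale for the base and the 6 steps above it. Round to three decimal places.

1.090rem, 1.226rem, 1.380rem, 1.552rem, 1.746rem, 1.964rem, 2.210rem

Step 0: 1.09rem
Step 1: 1.09 × 1.125 = 1.226
Step 2: 1.09 × 1.125² = 1.380
Step 3: 1.09 × 1.125³ = 1.552
Step 4: 1.09 × 1.125⁴ = 1.746
Step 5: 1.09 × 1.125⁵ = 1.964
Step 6: 1.09 × 1.125⁶ = 2.210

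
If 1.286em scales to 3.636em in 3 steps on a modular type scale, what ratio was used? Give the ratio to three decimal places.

1.414

The ratio satisfies 1.286 × r³ = 3.636, so r = (3.636 / 1.286)^(1/3).
r = 2.8274^(1/3) ≈ 1.4140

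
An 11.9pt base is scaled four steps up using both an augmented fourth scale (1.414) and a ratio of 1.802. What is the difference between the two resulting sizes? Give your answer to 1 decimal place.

Augmented fourth: 11.9 × 1.414⁴ = 47.571pt
At 1.802: 11.9 × 1.802⁴ = 125.478pt
Difference: 125.478 − 47.571 = 77.907pt

77.9pt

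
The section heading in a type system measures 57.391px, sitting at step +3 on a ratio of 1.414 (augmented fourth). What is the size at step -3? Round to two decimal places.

7.18px

57.391 ÷ 1.414⁶ = 57.391 ÷ 7.99275 ≈ 7.180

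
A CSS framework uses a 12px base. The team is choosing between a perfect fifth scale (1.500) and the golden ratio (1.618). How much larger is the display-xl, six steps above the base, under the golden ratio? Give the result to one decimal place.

78.6px

Perfect fifth: 12.0 × 1.500⁶ = 136.688px
Golden ratio: 12.0 × 1.618⁶ = 215.304px
Difference: 215.304 − 136.688 = 78.616px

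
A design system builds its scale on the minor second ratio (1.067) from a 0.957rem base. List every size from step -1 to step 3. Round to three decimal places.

0.897rem, 0.957rem, 1.021rem, 1.090rem, 1.163rem

Step -1: 0.957 ÷ 1.067 = 0.897
Step 0: 0.957rem
Step 1: 0.957 × 1.067 = 1.021
Step 2: 0.957 × 1.067² = 1.090
Step 3: 0.957 × 1.067³ = 1.163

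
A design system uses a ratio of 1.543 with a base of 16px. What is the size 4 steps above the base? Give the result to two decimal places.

16.0 × 1.543⁴ = 16.0 × 5.66844 ≈ 90.70

90.70px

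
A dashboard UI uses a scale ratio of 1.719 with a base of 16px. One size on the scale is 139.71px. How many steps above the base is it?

1.719ⁿ = 139.71 / 16 = 8.7319
n = ln(8.7319) / ln(1.719) = 2.1670 / 0.5417 ≈ 4.00

4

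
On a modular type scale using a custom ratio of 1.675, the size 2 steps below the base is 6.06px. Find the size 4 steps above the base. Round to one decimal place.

Moving from step -2 to step +4 is 6 steps up, so multiply by r⁶.
6.06 × 1.675⁶ = 6.06 × 22.08457 ≈ 133.832

133.8px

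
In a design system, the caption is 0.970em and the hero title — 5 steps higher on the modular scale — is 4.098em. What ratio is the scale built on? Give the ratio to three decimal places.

1.334

r⁵ = 4.098 / 0.970, so r = (4.098/0.970)^(1/5).
r = 4.2247^(1/5) ≈ 1.3340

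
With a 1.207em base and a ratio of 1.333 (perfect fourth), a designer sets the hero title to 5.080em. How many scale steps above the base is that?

5

1.333ⁿ = 5.080 / 1.207 = 4.2088
n = ln(4.2088) / ln(1.333) = 1.4372 / 0.2874 ≈ 5.00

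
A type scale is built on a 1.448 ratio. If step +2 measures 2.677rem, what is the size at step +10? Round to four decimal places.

51.7365rem

The gap is 10 − (2) = 8 steps, so the factor is 1.448^8.
2.677 × 1.448⁸ = 2.677 × 19.32629 ≈ 51.7365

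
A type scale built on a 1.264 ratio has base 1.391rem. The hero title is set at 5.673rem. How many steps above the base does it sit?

1.264ⁿ = 5.673 / 1.391 = 4.0784
n = ln(4.0784) / ln(1.264) = 1.4057 / 0.2343 ≈ 6.00

6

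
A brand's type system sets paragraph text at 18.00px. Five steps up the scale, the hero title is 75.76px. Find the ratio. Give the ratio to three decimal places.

The ratio satisfies 18.00 × r⁵ = 75.76, so r = (75.76 / 18.00)^(1/5).
r = 4.2089^(1/5) ≈ 1.3330

1.333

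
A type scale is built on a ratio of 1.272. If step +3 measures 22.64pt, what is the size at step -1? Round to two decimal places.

22.64 ÷ 1.272⁴ = 22.64 ÷ 2.61787 ≈ 8.648

8.65pt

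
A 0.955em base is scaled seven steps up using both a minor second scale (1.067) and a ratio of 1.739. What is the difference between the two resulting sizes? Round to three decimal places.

44.427em

Minor second: 0.955 × 1.067⁷ = 1.50368em
At 1.739: 0.955 × 1.739⁷ = 45.93042em
Difference: 45.93042 − 1.50368 = 44.42674em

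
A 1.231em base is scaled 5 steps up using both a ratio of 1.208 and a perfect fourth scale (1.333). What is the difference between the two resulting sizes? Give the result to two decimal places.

2.01em

At 1.208: 1.231 × 1.208⁵ = 3.1666em
Perfect fourth: 1.231 × 1.333⁵ = 5.1809em
Difference: 5.1809 − 3.1666 = 2.0143em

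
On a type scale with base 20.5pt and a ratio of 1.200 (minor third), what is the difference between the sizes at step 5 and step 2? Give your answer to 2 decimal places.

21.49pt

Step 2: 20.5 × 1.200² = 29.5200pt
Step 5: 20.5 × 1.200⁵ = 51.0106pt
Difference: 51.0106 − 29.5200 = 21.4906pt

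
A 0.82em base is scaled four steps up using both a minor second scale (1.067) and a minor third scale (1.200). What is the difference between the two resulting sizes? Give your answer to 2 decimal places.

0.64em

Minor second: 0.82 × 1.067⁴ = 1.0628em
Minor third: 0.82 × 1.200⁴ = 1.7004em
Difference: 1.7004 − 1.0628 = 0.6376em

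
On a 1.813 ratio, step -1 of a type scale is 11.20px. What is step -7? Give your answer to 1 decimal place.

0.3px

11.20 ÷ 1.813⁶ = 11.20 ÷ 35.51296 ≈ 0.315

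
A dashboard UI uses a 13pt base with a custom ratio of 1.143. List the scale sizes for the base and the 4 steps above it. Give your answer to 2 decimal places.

13.00pt, 14.86pt, 16.98pt, 19.41pt, 22.19pt

Step 0: 13pt
Step 1: 13.0 × 1.143 = 14.86
Step 2: 13.0 × 1.143² = 16.98
Step 3: 13.0 × 1.143³ = 19.41
Step 4: 13.0 × 1.143⁴ = 22.19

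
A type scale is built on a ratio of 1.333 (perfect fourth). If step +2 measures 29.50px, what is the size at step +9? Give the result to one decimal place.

Moving from step +2 to step +9 is 7 steps up, so multiply by r⁷.
29.50 × 1.333⁷ = 29.50 × 7.47844 ≈ 220.614

220.6px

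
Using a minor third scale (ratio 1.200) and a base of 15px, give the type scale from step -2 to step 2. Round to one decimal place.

10.4px, 12.5px, 15.0px, 18.0px, 21.6px

Step -2: 15.0 ÷ 1.200² = 10.4
Step -1: 15.0 ÷ 1.200 = 12.5
Step 0: 15px
Step 1: 15.0 × 1.200 = 18.0
Step 2: 15.0 × 1.200² = 21.6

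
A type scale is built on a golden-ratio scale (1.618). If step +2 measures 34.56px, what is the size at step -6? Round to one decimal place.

0.7px

Moving from step +2 to step -6 is 8 steps down, so divide by r⁸.
34.56 ÷ 1.618⁸ = 34.56 ÷ 46.97082 ≈ 0.736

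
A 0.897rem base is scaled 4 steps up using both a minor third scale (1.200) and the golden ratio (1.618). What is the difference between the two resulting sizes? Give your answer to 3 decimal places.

Minor third: 0.897 × 1.200⁴ = 1.86002rem
Golden ratio: 0.897 × 1.618⁴ = 6.14761rem
Difference: 6.14761 − 1.86002 = 4.28759rem

4.288rem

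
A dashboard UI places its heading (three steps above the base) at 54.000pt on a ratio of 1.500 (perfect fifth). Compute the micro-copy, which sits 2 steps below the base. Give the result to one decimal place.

Moving from step +3 to step -2 is 5 steps down, so divide by r⁵.
54.000 ÷ 1.500⁵ = 54.000 ÷ 7.59375 ≈ 7.111

7.1pt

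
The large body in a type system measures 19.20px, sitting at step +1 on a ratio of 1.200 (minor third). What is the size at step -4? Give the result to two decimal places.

7.72px

19.20 ÷ 1.200⁵ = 19.20 ÷ 2.48832 ≈ 7.716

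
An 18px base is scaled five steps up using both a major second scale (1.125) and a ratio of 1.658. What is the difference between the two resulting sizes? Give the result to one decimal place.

193.1px

Major second: 18.0 × 1.125⁵ = 32.437px
At 1.658: 18.0 × 1.658⁵ = 225.525px
Difference: 225.525 − 32.437 = 193.088px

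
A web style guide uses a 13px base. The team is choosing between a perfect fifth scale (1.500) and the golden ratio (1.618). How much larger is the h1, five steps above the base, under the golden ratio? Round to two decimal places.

Perfect fifth: 13.0 × 1.500⁵ = 98.7188px
Golden ratio: 13.0 × 1.618⁵ = 144.1571px
Difference: 144.1571 − 98.7188 = 45.4383px

45.44px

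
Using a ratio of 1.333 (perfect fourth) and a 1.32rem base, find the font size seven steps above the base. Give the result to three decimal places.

1.32 × 1.333⁷ = 1.32 × 7.47844 ≈ 9.872

9.872rem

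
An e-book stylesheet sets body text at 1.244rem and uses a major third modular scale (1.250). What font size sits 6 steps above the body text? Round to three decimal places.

Every step multiplies by the scale ratio.
1.244 × 1.250⁶ = 1.244 × 3.81470 ≈ 4.745

4.745rem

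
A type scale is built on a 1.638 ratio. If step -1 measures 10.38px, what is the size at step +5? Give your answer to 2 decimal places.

200.48px

The gap is 5 − (-1) = 6 steps, so the factor is 1.638^6.
10.38 × 1.638⁶ = 10.38 × 19.31450 ≈ 200.484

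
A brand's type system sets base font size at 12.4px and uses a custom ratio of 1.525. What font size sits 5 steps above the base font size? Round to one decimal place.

12.4 × 1.525⁵ = 12.4 × 8.24801 ≈ 102.28

102.3px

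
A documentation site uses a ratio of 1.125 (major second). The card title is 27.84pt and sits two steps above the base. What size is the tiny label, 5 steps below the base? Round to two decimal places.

Moving from step +2 to step -5 is 7 steps down, so divide by r⁷.
27.84 ÷ 1.125⁷ = 27.84 ÷ 2.28070 ≈ 12.207

12.21pt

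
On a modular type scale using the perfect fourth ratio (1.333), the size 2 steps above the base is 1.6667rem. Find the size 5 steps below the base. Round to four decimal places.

0.2229rem

1.6667 ÷ 1.333⁷ = 1.6667 ÷ 7.47844 ≈ 0.2229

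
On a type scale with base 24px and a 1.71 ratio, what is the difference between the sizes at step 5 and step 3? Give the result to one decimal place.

230.9px

Step 3: 24.0 × 1.71³ = 120.005px
Step 5: 24.0 × 1.71⁵ = 350.907px
Difference: 350.907 − 120.005 = 230.902px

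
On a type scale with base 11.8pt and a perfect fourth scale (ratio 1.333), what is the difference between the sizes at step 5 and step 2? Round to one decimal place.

Step 2: 11.8 × 1.333² = 20.967pt
Step 5: 11.8 × 1.333⁵ = 49.663pt
Difference: 49.663 − 20.967 = 28.696pt

28.7pt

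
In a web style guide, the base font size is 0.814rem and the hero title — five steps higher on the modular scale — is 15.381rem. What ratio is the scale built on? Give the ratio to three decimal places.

The ratio satisfies 0.814 × r⁵ = 15.381, so r = (15.381 / 0.814)^(1/5).
r = 18.8956^(1/5) ≈ 1.8000

1.800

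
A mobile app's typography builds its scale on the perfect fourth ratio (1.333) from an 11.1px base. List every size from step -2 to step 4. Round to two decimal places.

Step -2: 11.1 ÷ 1.333² = 6.25
Step -1: 11.1 ÷ 1.333 = 8.33
Step 0: 11.1px
Step 1: 11.1 × 1.333 = 14.80
Step 2: 11.1 × 1.333² = 19.72
Step 3: 11.1 × 1.333³ = 26.29
Step 4: 11.1 × 1.333⁴ = 35.05

6.25px, 8.33px, 11.10px, 14.80px, 19.72px, 26.29px, 35.05px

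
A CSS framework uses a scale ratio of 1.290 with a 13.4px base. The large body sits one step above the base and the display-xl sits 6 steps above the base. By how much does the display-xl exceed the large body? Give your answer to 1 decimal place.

Step 1: 13.4 × 1.290 = 17.286px
Step 6: 13.4 × 1.290⁶ = 61.751px
Difference: 61.751 − 17.286 = 44.465px

44.5px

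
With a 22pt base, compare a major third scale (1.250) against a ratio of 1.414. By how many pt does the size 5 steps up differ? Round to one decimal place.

Major third: 22.0 × 1.250⁵ = 67.139pt
At 1.414: 22.0 × 1.414⁵ = 124.357pt
Difference: 124.357 − 67.139 = 57.218pt

57.2pt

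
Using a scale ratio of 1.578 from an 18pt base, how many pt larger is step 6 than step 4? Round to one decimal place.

166.3pt

Step 4: 18.0 × 1.578⁴ = 111.609pt
Step 6: 18.0 × 1.578⁶ = 277.917pt
Difference: 277.917 − 111.609 = 166.308pt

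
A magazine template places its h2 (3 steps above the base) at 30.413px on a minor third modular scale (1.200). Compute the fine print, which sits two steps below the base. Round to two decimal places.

30.413 ÷ 1.200⁵ = 30.413 ÷ 2.48832 ≈ 12.222

12.22px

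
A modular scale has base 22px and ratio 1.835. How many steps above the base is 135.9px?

1.835ⁿ = 135.9 / 22 = 6.1773
n = ln(6.1773) / ln(1.835) = 1.8209 / 0.6070 ≈ 3.00

3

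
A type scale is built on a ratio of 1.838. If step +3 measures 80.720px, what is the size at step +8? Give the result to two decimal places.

80.720 × 1.838⁵ = 80.720 × 20.97623 ≈ 1693.202

1693.20px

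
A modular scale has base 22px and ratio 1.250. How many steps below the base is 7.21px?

5

1.250ⁿ = 22 / 7.21 = 3.0513
n = ln(3.0513) / ln(1.250) = 1.1156 / 0.2231 ≈ 5.00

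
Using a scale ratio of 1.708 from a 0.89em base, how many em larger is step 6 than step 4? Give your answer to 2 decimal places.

Step 4: 0.89 × 1.708⁴ = 7.5743em
Step 6: 0.89 × 1.708⁶ = 22.0962em
Difference: 22.0962 − 7.5743 = 14.5219em

14.52em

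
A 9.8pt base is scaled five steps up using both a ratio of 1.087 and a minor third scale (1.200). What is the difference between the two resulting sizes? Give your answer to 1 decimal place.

At 1.087: 9.8 × 1.087⁵ = 14.872pt
Minor third: 9.8 × 1.200⁵ = 24.386pt
Difference: 24.386 − 14.872 = 9.514pt

9.5pt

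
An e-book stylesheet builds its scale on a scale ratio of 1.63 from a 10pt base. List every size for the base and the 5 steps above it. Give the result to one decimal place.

Step 0: 10pt
Step 1: 10.0 × 1.63 = 16.3
Step 2: 10.0 × 1.63² = 26.6
Step 3: 10.0 × 1.63³ = 43.3
Step 4: 10.0 × 1.63⁴ = 70.6
Step 5: 10.0 × 1.63⁵ = 115.1

10.0pt, 16.3pt, 26.6pt, 43.3pt, 70.6pt, 115.1pt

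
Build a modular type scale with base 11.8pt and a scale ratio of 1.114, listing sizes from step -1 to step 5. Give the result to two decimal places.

Step -1: 11.8 ÷ 1.114 = 10.59
Step 0: 11.8pt
Step 1: 11.8 × 1.114 = 13.15
Step 2: 11.8 × 1.114² = 14.64
Step 3: 11.8 × 1.114³ = 16.31
Step 4: 11.8 × 1.114⁴ = 18.17
Step 5: 11.8 × 1.114⁵ = 20.24

10.59pt, 11.80pt, 13.15pt, 14.64pt, 16.31pt, 18.17pt, 20.24pt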